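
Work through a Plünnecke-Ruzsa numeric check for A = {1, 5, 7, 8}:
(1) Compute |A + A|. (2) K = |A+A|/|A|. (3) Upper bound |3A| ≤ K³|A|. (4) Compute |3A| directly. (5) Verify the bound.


|A| = 4.
Step 1: Compute A + A by enumerating all 16 pairs.
A + A = {2, 6, 8, 9, 10, 12, 13, 14, 15, 16}, so |A + A| = 10.
Step 2: Doubling constant K = |A + A|/|A| = 10/4 = 10/4 ≈ 2.5000.
Step 3: Plünnecke-Ruzsa gives |3A| ≤ K³·|A| = (2.5000)³ · 4 ≈ 62.5000.
Step 4: Compute 3A = A + A + A directly by enumerating all triples (a,b,c) ∈ A³; |3A| = 17.
Step 5: Check 17 ≤ 62.5000? Yes ✓.

K = 10/4, Plünnecke-Ruzsa bound K³|A| ≈ 62.5000, |3A| = 17, inequality holds.


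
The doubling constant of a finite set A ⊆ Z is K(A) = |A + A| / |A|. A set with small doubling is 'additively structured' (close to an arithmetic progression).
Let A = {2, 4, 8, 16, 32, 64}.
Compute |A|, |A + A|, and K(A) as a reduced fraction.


|A| = 6.
Compute A + A by enumerating all 36 pairs.
A + A = {4, 6, 8, 10, 12, 16, 18, 20, 24, 32, 34, 36, 40, 48, 64, 66, 68, 72, 80, 96, 128}, so |A + A| = 21.
K = |A + A| / |A| = 21/6 = 7/2 ≈ 3.5000.
Reference: AP of size 6 gives K = 11/6 ≈ 1.8333; a fully generic set of size 6 gives K ≈ 3.5000.

|A| = 6, |A + A| = 21, K = 21/6 = 7/2.


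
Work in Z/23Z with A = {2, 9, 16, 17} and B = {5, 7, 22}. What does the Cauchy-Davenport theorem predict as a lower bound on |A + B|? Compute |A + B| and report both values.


Cauchy-Davenport: |A + B| ≥ min(p, |A| + |B| - 1) for A, B nonempty in Z/pZ.
|A| = 4, |B| = 3, p = 23.
CD lower bound = min(23, 4 + 3 - 1) = min(23, 6) = 6.
Compute A + B mod 23 directly:
a = 2: 2+5=7, 2+7=9, 2+22=1
a = 9: 9+5=14, 9+7=16, 9+22=8
a = 16: 16+5=21, 16+7=0, 16+22=15
a = 17: 17+5=22, 17+7=1, 17+22=16
A + B = {0, 1, 7, 8, 9, 14, 15, 16, 21, 22}, so |A + B| = 10.
Verify: 10 ≥ 6? Yes ✓.

CD lower bound = 6, actual |A + B| = 10.


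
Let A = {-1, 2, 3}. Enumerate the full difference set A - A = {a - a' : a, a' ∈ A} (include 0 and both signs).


A - A = {a - a' : a, a' ∈ A}.
Compute a - a' for each ordered pair (a, a'):
a = -1: -1--1=0, -1-2=-3, -1-3=-4
a = 2: 2--1=3, 2-2=0, 2-3=-1
a = 3: 3--1=4, 3-2=1, 3-3=0
Collecting distinct values (and noting 0 appears from a-a):
A - A = {-4, -3, -1, 0, 1, 3, 4}
|A - A| = 7

A - A = {-4, -3, -1, 0, 1, 3, 4}


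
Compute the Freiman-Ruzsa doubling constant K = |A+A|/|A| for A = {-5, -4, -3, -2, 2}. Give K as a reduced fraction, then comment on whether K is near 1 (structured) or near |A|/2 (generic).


|A| = 5.
Compute A + A by enumerating all 25 pairs.
A + A = {-10, -9, -8, -7, -6, -5, -4, -3, -2, -1, 0, 4}, so |A + A| = 12.
K = |A + A| / |A| = 12/5 (already in lowest terms) ≈ 2.4000.
Reference: AP of size 5 gives K = 9/5 ≈ 1.8000; a fully generic set of size 5 gives K ≈ 3.0000.

|A| = 5, |A + A| = 12, K = 12/5.


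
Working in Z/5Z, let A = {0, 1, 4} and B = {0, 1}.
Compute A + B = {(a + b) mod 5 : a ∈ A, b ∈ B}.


Work in Z/5Z: reduce every sum a + b modulo 5.
Enumerate all 6 pairs:
a = 0: 0+0=0, 0+1=1
a = 1: 1+0=1, 1+1=2
a = 4: 4+0=4, 4+1=0
Distinct residues collected: {0, 1, 2, 4}
|A + B| = 4 (out of 5 total residues).

A + B = {0, 1, 2, 4}


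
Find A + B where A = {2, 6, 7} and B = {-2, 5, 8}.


A + B = {a + b : a ∈ A, b ∈ B}.
Enumerate all |A|·|B| = 3·3 = 9 pairs (a, b) and collect distinct sums.
a = 2: 2+-2=0, 2+5=7, 2+8=10
a = 6: 6+-2=4, 6+5=11, 6+8=14
a = 7: 7+-2=5, 7+5=12, 7+8=15
Collecting distinct sums: A + B = {0, 4, 5, 7, 10, 11, 12, 14, 15}
|A + B| = 9

A + B = {0, 4, 5, 7, 10, 11, 12, 14, 15}


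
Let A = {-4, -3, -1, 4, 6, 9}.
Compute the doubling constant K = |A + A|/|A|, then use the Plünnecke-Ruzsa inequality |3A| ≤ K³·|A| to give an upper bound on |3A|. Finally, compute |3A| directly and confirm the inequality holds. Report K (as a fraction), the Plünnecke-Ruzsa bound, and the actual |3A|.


|A| = 6.
Step 1: Compute A + A by enumerating all 36 pairs.
A + A = {-8, -7, -6, -5, -4, -2, 0, 1, 2, 3, 5, 6, 8, 10, 12, 13, 15, 18}, so |A + A| = 18.
Step 2: Doubling constant K = |A + A|/|A| = 18/6 = 18/6 ≈ 3.0000.
Step 3: Plünnecke-Ruzsa gives |3A| ≤ K³·|A| = (3.0000)³ · 6 ≈ 162.0000.
Step 4: Compute 3A = A + A + A directly by enumerating all triples (a,b,c) ∈ A³; |3A| = 35.
Step 5: Check 35 ≤ 162.0000? Yes ✓.

K = 18/6, Plünnecke-Ruzsa bound K³|A| ≈ 162.0000, |3A| = 35, inequality holds.


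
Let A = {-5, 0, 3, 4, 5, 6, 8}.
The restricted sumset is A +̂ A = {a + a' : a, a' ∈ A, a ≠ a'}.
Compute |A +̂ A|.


Restricted sumset: A +̂ A = {a + a' : a ∈ A, a' ∈ A, a ≠ a'}.
Equivalently, take A + A and drop any sum 2a that is achievable ONLY as a + a for a ∈ A (i.e. sums representable only with equal summands).
Enumerate pairs (a, a') with a < a' (symmetric, so each unordered pair gives one sum; this covers all a ≠ a'):
  -5 + 0 = -5
  -5 + 3 = -2
  -5 + 4 = -1
  -5 + 5 = 0
  -5 + 6 = 1
  -5 + 8 = 3
  0 + 3 = 3
  0 + 4 = 4
  0 + 5 = 5
  0 + 6 = 6
  0 + 8 = 8
  3 + 4 = 7
  3 + 5 = 8
  3 + 6 = 9
  3 + 8 = 11
  4 + 5 = 9
  4 + 6 = 10
  4 + 8 = 12
  5 + 6 = 11
  5 + 8 = 13
  6 + 8 = 14
Collected distinct sums: {-5, -2, -1, 0, 1, 3, 4, 5, 6, 7, 8, 9, 10, 11, 12, 13, 14}
|A +̂ A| = 17
(Reference bound: |A +̂ A| ≥ 2|A| - 3 for |A| ≥ 2, with |A| = 7 giving ≥ 11.)

|A +̂ A| = 17


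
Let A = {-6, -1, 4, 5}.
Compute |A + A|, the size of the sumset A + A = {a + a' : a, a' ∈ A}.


A + A = {a + a' : a, a' ∈ A}; |A| = 4.
General bounds: 2|A| - 1 ≤ |A + A| ≤ |A|(|A|+1)/2, i.e. 7 ≤ |A + A| ≤ 10.
Lower bound 2|A|-1 is attained iff A is an arithmetic progression.
Enumerate sums a + a' for a ≤ a' (symmetric, so this suffices):
a = -6: -6+-6=-12, -6+-1=-7, -6+4=-2, -6+5=-1
a = -1: -1+-1=-2, -1+4=3, -1+5=4
a = 4: 4+4=8, 4+5=9
a = 5: 5+5=10
Distinct sums: {-12, -7, -2, -1, 3, 4, 8, 9, 10}
|A + A| = 9

|A + A| = 9


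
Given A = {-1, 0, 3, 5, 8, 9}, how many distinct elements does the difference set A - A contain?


A - A = {a - a' : a, a' ∈ A}; |A| = 6.
Bounds: 2|A|-1 ≤ |A - A| ≤ |A|² - |A| + 1, i.e. 11 ≤ |A - A| ≤ 31.
Note: 0 ∈ A - A always (from a - a). The set is symmetric: if d ∈ A - A then -d ∈ A - A.
Enumerate nonzero differences d = a - a' with a > a' (then include -d):
Positive differences: {1, 2, 3, 4, 5, 6, 8, 9, 10}
Full difference set: {0} ∪ (positive diffs) ∪ (negative diffs).
|A - A| = 1 + 2·9 = 19 (matches direct enumeration: 19).

|A - A| = 19


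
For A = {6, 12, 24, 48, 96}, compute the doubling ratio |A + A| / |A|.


|A| = 5.
Compute A + A by enumerating all 25 pairs.
A + A = {12, 18, 24, 30, 36, 48, 54, 60, 72, 96, 102, 108, 120, 144, 192}, so |A + A| = 15.
K = |A + A| / |A| = 15/5 = 3/1 ≈ 3.0000.
Reference: AP of size 5 gives K = 9/5 ≈ 1.8000; a fully generic set of size 5 gives K ≈ 3.0000.

|A| = 5, |A + A| = 15, K = 15/5 = 3/1.


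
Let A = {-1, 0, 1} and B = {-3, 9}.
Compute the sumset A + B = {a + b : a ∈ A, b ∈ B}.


A + B = {a + b : a ∈ A, b ∈ B}.
Enumerate all |A|·|B| = 3·2 = 6 pairs (a, b) and collect distinct sums.
a = -1: -1+-3=-4, -1+9=8
a = 0: 0+-3=-3, 0+9=9
a = 1: 1+-3=-2, 1+9=10
Collecting distinct sums: A + B = {-4, -3, -2, 8, 9, 10}
|A + B| = 6

A + B = {-4, -3, -2, 8, 9, 10}


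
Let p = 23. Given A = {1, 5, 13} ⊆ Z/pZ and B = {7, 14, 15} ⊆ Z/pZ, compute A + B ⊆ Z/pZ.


Work in Z/23Z: reduce every sum a + b modulo 23.
Enumerate all 9 pairs:
a = 1: 1+7=8, 1+14=15, 1+15=16
a = 5: 5+7=12, 5+14=19, 5+15=20
a = 13: 13+7=20, 13+14=4, 13+15=5
Distinct residues collected: {4, 5, 8, 12, 15, 16, 19, 20}
|A + B| = 8 (out of 23 total residues).

A + B = {4, 5, 8, 12, 15, 16, 19, 20}


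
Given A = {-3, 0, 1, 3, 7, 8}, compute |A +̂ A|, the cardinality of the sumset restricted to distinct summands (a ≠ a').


Restricted sumset: A +̂ A = {a + a' : a ∈ A, a' ∈ A, a ≠ a'}.
Equivalently, take A + A and drop any sum 2a that is achievable ONLY as a + a for a ∈ A (i.e. sums representable only with equal summands).
Enumerate pairs (a, a') with a < a' (symmetric, so each unordered pair gives one sum; this covers all a ≠ a'):
  -3 + 0 = -3
  -3 + 1 = -2
  -3 + 3 = 0
  -3 + 7 = 4
  -3 + 8 = 5
  0 + 1 = 1
  0 + 3 = 3
  0 + 7 = 7
  0 + 8 = 8
  1 + 3 = 4
  1 + 7 = 8
  1 + 8 = 9
  3 + 7 = 10
  3 + 8 = 11
  7 + 8 = 15
Collected distinct sums: {-3, -2, 0, 1, 3, 4, 5, 7, 8, 9, 10, 11, 15}
|A +̂ A| = 13
(Reference bound: |A +̂ A| ≥ 2|A| - 3 for |A| ≥ 2, with |A| = 6 giving ≥ 9.)

|A +̂ A| = 13


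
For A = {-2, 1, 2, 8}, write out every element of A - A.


A - A = {a - a' : a, a' ∈ A}.
Compute a - a' for each ordered pair (a, a'):
a = -2: -2--2=0, -2-1=-3, -2-2=-4, -2-8=-10
a = 1: 1--2=3, 1-1=0, 1-2=-1, 1-8=-7
a = 2: 2--2=4, 2-1=1, 2-2=0, 2-8=-6
a = 8: 8--2=10, 8-1=7, 8-2=6, 8-8=0
Collecting distinct values (and noting 0 appears from a-a):
A - A = {-10, -7, -6, -4, -3, -1, 0, 1, 3, 4, 6, 7, 10}
|A - A| = 13

A - A = {-10, -7, -6, -4, -3, -1, 0, 1, 3, 4, 6, 7, 10}


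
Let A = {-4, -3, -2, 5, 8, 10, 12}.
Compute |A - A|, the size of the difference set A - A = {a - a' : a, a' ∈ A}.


A - A = {a - a' : a, a' ∈ A}; |A| = 7.
Bounds: 2|A|-1 ≤ |A - A| ≤ |A|² - |A| + 1, i.e. 13 ≤ |A - A| ≤ 43.
Note: 0 ∈ A - A always (from a - a). The set is symmetric: if d ∈ A - A then -d ∈ A - A.
Enumerate nonzero differences d = a - a' with a > a' (then include -d):
Positive differences: {1, 2, 3, 4, 5, 7, 8, 9, 10, 11, 12, 13, 14, 15, 16}
Full difference set: {0} ∪ (positive diffs) ∪ (negative diffs).
|A - A| = 1 + 2·15 = 31 (matches direct enumeration: 31).

|A - A| = 31


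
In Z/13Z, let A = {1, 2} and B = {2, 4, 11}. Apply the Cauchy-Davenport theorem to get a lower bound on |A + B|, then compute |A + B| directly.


Cauchy-Davenport: |A + B| ≥ min(p, |A| + |B| - 1) for A, B nonempty in Z/pZ.
|A| = 2, |B| = 3, p = 13.
CD lower bound = min(13, 2 + 3 - 1) = min(13, 4) = 4.
Compute A + B mod 13 directly:
a = 1: 1+2=3, 1+4=5, 1+11=12
a = 2: 2+2=4, 2+4=6, 2+11=0
A + B = {0, 3, 4, 5, 6, 12}, so |A + B| = 6.
Verify: 6 ≥ 4? Yes ✓.

CD lower bound = 4, actual |A + B| = 6.


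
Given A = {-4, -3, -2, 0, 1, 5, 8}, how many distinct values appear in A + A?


A + A = {a + a' : a, a' ∈ A}; |A| = 7.
General bounds: 2|A| - 1 ≤ |A + A| ≤ |A|(|A|+1)/2, i.e. 13 ≤ |A + A| ≤ 28.
Lower bound 2|A|-1 is attained iff A is an arithmetic progression.
Enumerate sums a + a' for a ≤ a' (symmetric, so this suffices):
a = -4: -4+-4=-8, -4+-3=-7, -4+-2=-6, -4+0=-4, -4+1=-3, -4+5=1, -4+8=4
a = -3: -3+-3=-6, -3+-2=-5, -3+0=-3, -3+1=-2, -3+5=2, -3+8=5
a = -2: -2+-2=-4, -2+0=-2, -2+1=-1, -2+5=3, -2+8=6
a = 0: 0+0=0, 0+1=1, 0+5=5, 0+8=8
a = 1: 1+1=2, 1+5=6, 1+8=9
a = 5: 5+5=10, 5+8=13
a = 8: 8+8=16
Distinct sums: {-8, -7, -6, -5, -4, -3, -2, -1, 0, 1, 2, 3, 4, 5, 6, 8, 9, 10, 13, 16}
|A + A| = 20

|A + A| = 20


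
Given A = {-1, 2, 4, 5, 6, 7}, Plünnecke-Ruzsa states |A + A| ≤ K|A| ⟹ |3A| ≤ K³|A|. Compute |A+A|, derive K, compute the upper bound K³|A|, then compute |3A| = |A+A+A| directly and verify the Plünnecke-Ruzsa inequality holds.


|A| = 6.
Step 1: Compute A + A by enumerating all 36 pairs.
A + A = {-2, 1, 3, 4, 5, 6, 7, 8, 9, 10, 11, 12, 13, 14}, so |A + A| = 14.
Step 2: Doubling constant K = |A + A|/|A| = 14/6 = 14/6 ≈ 2.3333.
Step 3: Plünnecke-Ruzsa gives |3A| ≤ K³·|A| = (2.3333)³ · 6 ≈ 76.2222.
Step 4: Compute 3A = A + A + A directly by enumerating all triples (a,b,c) ∈ A³; |3A| = 22.
Step 5: Check 22 ≤ 76.2222? Yes ✓.

K = 14/6, Plünnecke-Ruzsa bound K³|A| ≈ 76.2222, |3A| = 22, inequality holds.


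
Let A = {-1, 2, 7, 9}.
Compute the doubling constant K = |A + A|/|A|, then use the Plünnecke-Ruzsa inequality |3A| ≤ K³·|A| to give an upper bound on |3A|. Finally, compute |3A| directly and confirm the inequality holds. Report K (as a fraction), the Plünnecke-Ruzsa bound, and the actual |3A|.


|A| = 4.
Step 1: Compute A + A by enumerating all 16 pairs.
A + A = {-2, 1, 4, 6, 8, 9, 11, 14, 16, 18}, so |A + A| = 10.
Step 2: Doubling constant K = |A + A|/|A| = 10/4 = 10/4 ≈ 2.5000.
Step 3: Plünnecke-Ruzsa gives |3A| ≤ K³·|A| = (2.5000)³ · 4 ≈ 62.5000.
Step 4: Compute 3A = A + A + A directly by enumerating all triples (a,b,c) ∈ A³; |3A| = 19.
Step 5: Check 19 ≤ 62.5000? Yes ✓.

K = 10/4, Plünnecke-Ruzsa bound K³|A| ≈ 62.5000, |3A| = 19, inequality holds.


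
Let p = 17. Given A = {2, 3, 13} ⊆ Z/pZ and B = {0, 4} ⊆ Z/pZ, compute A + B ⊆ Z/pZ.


Work in Z/17Z: reduce every sum a + b modulo 17.
Enumerate all 6 pairs:
a = 2: 2+0=2, 2+4=6
a = 3: 3+0=3, 3+4=7
a = 13: 13+0=13, 13+4=0
Distinct residues collected: {0, 2, 3, 6, 7, 13}
|A + B| = 6 (out of 17 total residues).

A + B = {0, 2, 3, 6, 7, 13}


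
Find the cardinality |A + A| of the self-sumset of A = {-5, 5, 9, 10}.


A + A = {a + a' : a, a' ∈ A}; |A| = 4.
General bounds: 2|A| - 1 ≤ |A + A| ≤ |A|(|A|+1)/2, i.e. 7 ≤ |A + A| ≤ 10.
Lower bound 2|A|-1 is attained iff A is an arithmetic progression.
Enumerate sums a + a' for a ≤ a' (symmetric, so this suffices):
a = -5: -5+-5=-10, -5+5=0, -5+9=4, -5+10=5
a = 5: 5+5=10, 5+9=14, 5+10=15
a = 9: 9+9=18, 9+10=19
a = 10: 10+10=20
Distinct sums: {-10, 0, 4, 5, 10, 14, 15, 18, 19, 20}
|A + A| = 10

|A + A| = 10


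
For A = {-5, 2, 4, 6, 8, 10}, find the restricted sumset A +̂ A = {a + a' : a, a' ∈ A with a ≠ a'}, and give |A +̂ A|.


Restricted sumset: A +̂ A = {a + a' : a ∈ A, a' ∈ A, a ≠ a'}.
Equivalently, take A + A and drop any sum 2a that is achievable ONLY as a + a for a ∈ A (i.e. sums representable only with equal summands).
Enumerate pairs (a, a') with a < a' (symmetric, so each unordered pair gives one sum; this covers all a ≠ a'):
  -5 + 2 = -3
  -5 + 4 = -1
  -5 + 6 = 1
  -5 + 8 = 3
  -5 + 10 = 5
  2 + 4 = 6
  2 + 6 = 8
  2 + 8 = 10
  2 + 10 = 12
  4 + 6 = 10
  4 + 8 = 12
  4 + 10 = 14
  6 + 8 = 14
  6 + 10 = 16
  8 + 10 = 18
Collected distinct sums: {-3, -1, 1, 3, 5, 6, 8, 10, 12, 14, 16, 18}
|A +̂ A| = 12
(Reference bound: |A +̂ A| ≥ 2|A| - 3 for |A| ≥ 2, with |A| = 6 giving ≥ 9.)

|A +̂ A| = 12


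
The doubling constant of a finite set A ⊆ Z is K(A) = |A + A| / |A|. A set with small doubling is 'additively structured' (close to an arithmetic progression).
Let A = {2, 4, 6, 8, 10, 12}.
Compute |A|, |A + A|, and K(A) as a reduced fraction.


|A| = 6.
Compute A + A by enumerating all 36 pairs.
A + A = {4, 6, 8, 10, 12, 14, 16, 18, 20, 22, 24}, so |A + A| = 11.
K = |A + A| / |A| = 11/6 (already in lowest terms) ≈ 1.8333.
Reference: AP of size 6 gives K = 11/6 ≈ 1.8333; a fully generic set of size 6 gives K ≈ 3.5000.

|A| = 6, |A + A| = 11, K = 11/6.


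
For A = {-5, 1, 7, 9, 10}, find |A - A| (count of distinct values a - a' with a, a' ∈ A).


A - A = {a - a' : a, a' ∈ A}; |A| = 5.
Bounds: 2|A|-1 ≤ |A - A| ≤ |A|² - |A| + 1, i.e. 9 ≤ |A - A| ≤ 21.
Note: 0 ∈ A - A always (from a - a). The set is symmetric: if d ∈ A - A then -d ∈ A - A.
Enumerate nonzero differences d = a - a' with a > a' (then include -d):
Positive differences: {1, 2, 3, 6, 8, 9, 12, 14, 15}
Full difference set: {0} ∪ (positive diffs) ∪ (negative diffs).
|A - A| = 1 + 2·9 = 19 (matches direct enumeration: 19).

|A - A| = 19


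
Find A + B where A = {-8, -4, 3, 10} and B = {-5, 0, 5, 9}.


A + B = {a + b : a ∈ A, b ∈ B}.
Enumerate all |A|·|B| = 4·4 = 16 pairs (a, b) and collect distinct sums.
a = -8: -8+-5=-13, -8+0=-8, -8+5=-3, -8+9=1
a = -4: -4+-5=-9, -4+0=-4, -4+5=1, -4+9=5
a = 3: 3+-5=-2, 3+0=3, 3+5=8, 3+9=12
a = 10: 10+-5=5, 10+0=10, 10+5=15, 10+9=19
Collecting distinct sums: A + B = {-13, -9, -8, -4, -3, -2, 1, 3, 5, 8, 10, 12, 15, 19}
|A + B| = 14

A + B = {-13, -9, -8, -4, -3, -2, 1, 3, 5, 8, 10, 12, 15, 19}


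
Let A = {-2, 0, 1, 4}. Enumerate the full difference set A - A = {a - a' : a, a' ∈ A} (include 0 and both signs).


A - A = {a - a' : a, a' ∈ A}.
Compute a - a' for each ordered pair (a, a'):
a = -2: -2--2=0, -2-0=-2, -2-1=-3, -2-4=-6
a = 0: 0--2=2, 0-0=0, 0-1=-1, 0-4=-4
a = 1: 1--2=3, 1-0=1, 1-1=0, 1-4=-3
a = 4: 4--2=6, 4-0=4, 4-1=3, 4-4=0
Collecting distinct values (and noting 0 appears from a-a):
A - A = {-6, -4, -3, -2, -1, 0, 1, 2, 3, 4, 6}
|A - A| = 11

A - A = {-6, -4, -3, -2, -1, 0, 1, 2, 3, 4, 6}


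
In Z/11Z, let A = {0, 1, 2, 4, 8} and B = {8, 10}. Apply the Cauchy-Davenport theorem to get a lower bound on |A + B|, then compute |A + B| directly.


Cauchy-Davenport: |A + B| ≥ min(p, |A| + |B| - 1) for A, B nonempty in Z/pZ.
|A| = 5, |B| = 2, p = 11.
CD lower bound = min(11, 5 + 2 - 1) = min(11, 6) = 6.
Compute A + B mod 11 directly:
a = 0: 0+8=8, 0+10=10
a = 1: 1+8=9, 1+10=0
a = 2: 2+8=10, 2+10=1
a = 4: 4+8=1, 4+10=3
a = 8: 8+8=5, 8+10=7
A + B = {0, 1, 3, 5, 7, 8, 9, 10}, so |A + B| = 8.
Verify: 8 ≥ 6? Yes ✓.

CD lower bound = 6, actual |A + B| = 8.


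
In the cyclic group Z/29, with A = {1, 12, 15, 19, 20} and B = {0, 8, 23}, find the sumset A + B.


Work in Z/29Z: reduce every sum a + b modulo 29.
Enumerate all 15 pairs:
a = 1: 1+0=1, 1+8=9, 1+23=24
a = 12: 12+0=12, 12+8=20, 12+23=6
a = 15: 15+0=15, 15+8=23, 15+23=9
a = 19: 19+0=19, 19+8=27, 19+23=13
a = 20: 20+0=20, 20+8=28, 20+23=14
Distinct residues collected: {1, 6, 9, 12, 13, 14, 15, 19, 20, 23, 24, 27, 28}
|A + B| = 13 (out of 29 total residues).

A + B = {1, 6, 9, 12, 13, 14, 15, 19, 20, 23, 24, 27, 28}


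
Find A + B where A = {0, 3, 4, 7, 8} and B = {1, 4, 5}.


A + B = {a + b : a ∈ A, b ∈ B}.
Enumerate all |A|·|B| = 5·3 = 15 pairs (a, b) and collect distinct sums.
a = 0: 0+1=1, 0+4=4, 0+5=5
a = 3: 3+1=4, 3+4=7, 3+5=8
a = 4: 4+1=5, 4+4=8, 4+5=9
a = 7: 7+1=8, 7+4=11, 7+5=12
a = 8: 8+1=9, 8+4=12, 8+5=13
Collecting distinct sums: A + B = {1, 4, 5, 7, 8, 9, 11, 12, 13}
|A + B| = 9

A + B = {1, 4, 5, 7, 8, 9, 11, 12, 13}


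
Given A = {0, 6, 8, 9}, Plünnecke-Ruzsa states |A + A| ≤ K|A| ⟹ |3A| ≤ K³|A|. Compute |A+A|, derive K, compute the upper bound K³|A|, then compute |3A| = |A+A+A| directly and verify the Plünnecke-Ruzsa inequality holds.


|A| = 4.
Step 1: Compute A + A by enumerating all 16 pairs.
A + A = {0, 6, 8, 9, 12, 14, 15, 16, 17, 18}, so |A + A| = 10.
Step 2: Doubling constant K = |A + A|/|A| = 10/4 = 10/4 ≈ 2.5000.
Step 3: Plünnecke-Ruzsa gives |3A| ≤ K³·|A| = (2.5000)³ · 4 ≈ 62.5000.
Step 4: Compute 3A = A + A + A directly by enumerating all triples (a,b,c) ∈ A³; |3A| = 18.
Step 5: Check 18 ≤ 62.5000? Yes ✓.

K = 10/4, Plünnecke-Ruzsa bound K³|A| ≈ 62.5000, |3A| = 18, inequality holds.


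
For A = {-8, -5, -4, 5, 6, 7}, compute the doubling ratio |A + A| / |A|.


|A| = 6.
Compute A + A by enumerating all 36 pairs.
A + A = {-16, -13, -12, -10, -9, -8, -3, -2, -1, 0, 1, 2, 3, 10, 11, 12, 13, 14}, so |A + A| = 18.
K = |A + A| / |A| = 18/6 = 3/1 ≈ 3.0000.
Reference: AP of size 6 gives K = 11/6 ≈ 1.8333; a fully generic set of size 6 gives K ≈ 3.5000.

|A| = 6, |A + A| = 18, K = 18/6 = 3/1.


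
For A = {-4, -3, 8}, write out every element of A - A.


A - A = {a - a' : a, a' ∈ A}.
Compute a - a' for each ordered pair (a, a'):
a = -4: -4--4=0, -4--3=-1, -4-8=-12
a = -3: -3--4=1, -3--3=0, -3-8=-11
a = 8: 8--4=12, 8--3=11, 8-8=0
Collecting distinct values (and noting 0 appears from a-a):
A - A = {-12, -11, -1, 0, 1, 11, 12}
|A - A| = 7

A - A = {-12, -11, -1, 0, 1, 11, 12}


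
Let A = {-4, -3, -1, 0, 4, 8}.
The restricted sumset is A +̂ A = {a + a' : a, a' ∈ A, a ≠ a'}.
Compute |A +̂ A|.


Restricted sumset: A +̂ A = {a + a' : a ∈ A, a' ∈ A, a ≠ a'}.
Equivalently, take A + A and drop any sum 2a that is achievable ONLY as a + a for a ∈ A (i.e. sums representable only with equal summands).
Enumerate pairs (a, a') with a < a' (symmetric, so each unordered pair gives one sum; this covers all a ≠ a'):
  -4 + -3 = -7
  -4 + -1 = -5
  -4 + 0 = -4
  -4 + 4 = 0
  -4 + 8 = 4
  -3 + -1 = -4
  -3 + 0 = -3
  -3 + 4 = 1
  -3 + 8 = 5
  -1 + 0 = -1
  -1 + 4 = 3
  -1 + 8 = 7
  0 + 4 = 4
  0 + 8 = 8
  4 + 8 = 12
Collected distinct sums: {-7, -5, -4, -3, -1, 0, 1, 3, 4, 5, 7, 8, 12}
|A +̂ A| = 13
(Reference bound: |A +̂ A| ≥ 2|A| - 3 for |A| ≥ 2, with |A| = 6 giving ≥ 9.)

|A +̂ A| = 13


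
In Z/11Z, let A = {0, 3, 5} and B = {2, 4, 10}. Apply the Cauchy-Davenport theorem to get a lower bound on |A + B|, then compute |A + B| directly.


Cauchy-Davenport: |A + B| ≥ min(p, |A| + |B| - 1) for A, B nonempty in Z/pZ.
|A| = 3, |B| = 3, p = 11.
CD lower bound = min(11, 3 + 3 - 1) = min(11, 5) = 5.
Compute A + B mod 11 directly:
a = 0: 0+2=2, 0+4=4, 0+10=10
a = 3: 3+2=5, 3+4=7, 3+10=2
a = 5: 5+2=7, 5+4=9, 5+10=4
A + B = {2, 4, 5, 7, 9, 10}, so |A + B| = 6.
Verify: 6 ≥ 5? Yes ✓.

CD lower bound = 5, actual |A + B| = 6.


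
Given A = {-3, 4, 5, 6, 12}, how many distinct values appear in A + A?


A + A = {a + a' : a, a' ∈ A}; |A| = 5.
General bounds: 2|A| - 1 ≤ |A + A| ≤ |A|(|A|+1)/2, i.e. 9 ≤ |A + A| ≤ 15.
Lower bound 2|A|-1 is attained iff A is an arithmetic progression.
Enumerate sums a + a' for a ≤ a' (symmetric, so this suffices):
a = -3: -3+-3=-6, -3+4=1, -3+5=2, -3+6=3, -3+12=9
a = 4: 4+4=8, 4+5=9, 4+6=10, 4+12=16
a = 5: 5+5=10, 5+6=11, 5+12=17
a = 6: 6+6=12, 6+12=18
a = 12: 12+12=24
Distinct sums: {-6, 1, 2, 3, 8, 9, 10, 11, 12, 16, 17, 18, 24}
|A + A| = 13

|A + A| = 13


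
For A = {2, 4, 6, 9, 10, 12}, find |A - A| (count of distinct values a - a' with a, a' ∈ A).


A - A = {a - a' : a, a' ∈ A}; |A| = 6.
Bounds: 2|A|-1 ≤ |A - A| ≤ |A|² - |A| + 1, i.e. 11 ≤ |A - A| ≤ 31.
Note: 0 ∈ A - A always (from a - a). The set is symmetric: if d ∈ A - A then -d ∈ A - A.
Enumerate nonzero differences d = a - a' with a > a' (then include -d):
Positive differences: {1, 2, 3, 4, 5, 6, 7, 8, 10}
Full difference set: {0} ∪ (positive diffs) ∪ (negative diffs).
|A - A| = 1 + 2·9 = 19 (matches direct enumeration: 19).

|A - A| = 19


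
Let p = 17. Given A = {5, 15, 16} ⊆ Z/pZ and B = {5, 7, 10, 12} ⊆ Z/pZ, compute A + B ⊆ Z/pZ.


Work in Z/17Z: reduce every sum a + b modulo 17.
Enumerate all 12 pairs:
a = 5: 5+5=10, 5+7=12, 5+10=15, 5+12=0
a = 15: 15+5=3, 15+7=5, 15+10=8, 15+12=10
a = 16: 16+5=4, 16+7=6, 16+10=9, 16+12=11
Distinct residues collected: {0, 3, 4, 5, 6, 8, 9, 10, 11, 12, 15}
|A + B| = 11 (out of 17 total residues).

A + B = {0, 3, 4, 5, 6, 8, 9, 10, 11, 12, 15}


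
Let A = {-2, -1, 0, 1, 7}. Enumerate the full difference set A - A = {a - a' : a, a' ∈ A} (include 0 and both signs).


A - A = {a - a' : a, a' ∈ A}.
Compute a - a' for each ordered pair (a, a'):
a = -2: -2--2=0, -2--1=-1, -2-0=-2, -2-1=-3, -2-7=-9
a = -1: -1--2=1, -1--1=0, -1-0=-1, -1-1=-2, -1-7=-8
a = 0: 0--2=2, 0--1=1, 0-0=0, 0-1=-1, 0-7=-7
a = 1: 1--2=3, 1--1=2, 1-0=1, 1-1=0, 1-7=-6
a = 7: 7--2=9, 7--1=8, 7-0=7, 7-1=6, 7-7=0
Collecting distinct values (and noting 0 appears from a-a):
A - A = {-9, -8, -7, -6, -3, -2, -1, 0, 1, 2, 3, 6, 7, 8, 9}
|A - A| = 15

A - A = {-9, -8, -7, -6, -3, -2, -1, 0, 1, 2, 3, 6, 7, 8, 9}


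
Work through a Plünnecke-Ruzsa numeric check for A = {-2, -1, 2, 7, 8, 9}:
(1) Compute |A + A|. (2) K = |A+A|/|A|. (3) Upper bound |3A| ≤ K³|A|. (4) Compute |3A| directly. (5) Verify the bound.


|A| = 6.
Step 1: Compute A + A by enumerating all 36 pairs.
A + A = {-4, -3, -2, 0, 1, 4, 5, 6, 7, 8, 9, 10, 11, 14, 15, 16, 17, 18}, so |A + A| = 18.
Step 2: Doubling constant K = |A + A|/|A| = 18/6 = 18/6 ≈ 3.0000.
Step 3: Plünnecke-Ruzsa gives |3A| ≤ K³·|A| = (3.0000)³ · 6 ≈ 162.0000.
Step 4: Compute 3A = A + A + A directly by enumerating all triples (a,b,c) ∈ A³; |3A| = 33.
Step 5: Check 33 ≤ 162.0000? Yes ✓.

K = 18/6, Plünnecke-Ruzsa bound K³|A| ≈ 162.0000, |3A| = 33, inequality holds.


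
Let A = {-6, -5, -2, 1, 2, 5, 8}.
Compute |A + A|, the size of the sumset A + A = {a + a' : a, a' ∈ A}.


A + A = {a + a' : a, a' ∈ A}; |A| = 7.
General bounds: 2|A| - 1 ≤ |A + A| ≤ |A|(|A|+1)/2, i.e. 13 ≤ |A + A| ≤ 28.
Lower bound 2|A|-1 is attained iff A is an arithmetic progression.
Enumerate sums a + a' for a ≤ a' (symmetric, so this suffices):
a = -6: -6+-6=-12, -6+-5=-11, -6+-2=-8, -6+1=-5, -6+2=-4, -6+5=-1, -6+8=2
a = -5: -5+-5=-10, -5+-2=-7, -5+1=-4, -5+2=-3, -5+5=0, -5+8=3
a = -2: -2+-2=-4, -2+1=-1, -2+2=0, -2+5=3, -2+8=6
a = 1: 1+1=2, 1+2=3, 1+5=6, 1+8=9
a = 2: 2+2=4, 2+5=7, 2+8=10
a = 5: 5+5=10, 5+8=13
a = 8: 8+8=16
Distinct sums: {-12, -11, -10, -8, -7, -5, -4, -3, -1, 0, 2, 3, 4, 6, 7, 9, 10, 13, 16}
|A + A| = 19

|A + A| = 19


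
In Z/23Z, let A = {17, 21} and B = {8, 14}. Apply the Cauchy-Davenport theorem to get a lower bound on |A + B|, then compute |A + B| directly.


Cauchy-Davenport: |A + B| ≥ min(p, |A| + |B| - 1) for A, B nonempty in Z/pZ.
|A| = 2, |B| = 2, p = 23.
CD lower bound = min(23, 2 + 2 - 1) = min(23, 3) = 3.
Compute A + B mod 23 directly:
a = 17: 17+8=2, 17+14=8
a = 21: 21+8=6, 21+14=12
A + B = {2, 6, 8, 12}, so |A + B| = 4.
Verify: 4 ≥ 3? Yes ✓.

CD lower bound = 3, actual |A + B| = 4.


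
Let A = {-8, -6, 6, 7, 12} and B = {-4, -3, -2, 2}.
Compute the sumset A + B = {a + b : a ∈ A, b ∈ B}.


A + B = {a + b : a ∈ A, b ∈ B}.
Enumerate all |A|·|B| = 5·4 = 20 pairs (a, b) and collect distinct sums.
a = -8: -8+-4=-12, -8+-3=-11, -8+-2=-10, -8+2=-6
a = -6: -6+-4=-10, -6+-3=-9, -6+-2=-8, -6+2=-4
a = 6: 6+-4=2, 6+-3=3, 6+-2=4, 6+2=8
a = 7: 7+-4=3, 7+-3=4, 7+-2=5, 7+2=9
a = 12: 12+-4=8, 12+-3=9, 12+-2=10, 12+2=14
Collecting distinct sums: A + B = {-12, -11, -10, -9, -8, -6, -4, 2, 3, 4, 5, 8, 9, 10, 14}
|A + B| = 15

A + B = {-12, -11, -10, -9, -8, -6, -4, 2, 3, 4, 5, 8, 9, 10, 14}


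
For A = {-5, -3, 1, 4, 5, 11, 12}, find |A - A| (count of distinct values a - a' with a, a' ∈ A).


A - A = {a - a' : a, a' ∈ A}; |A| = 7.
Bounds: 2|A|-1 ≤ |A - A| ≤ |A|² - |A| + 1, i.e. 13 ≤ |A - A| ≤ 43.
Note: 0 ∈ A - A always (from a - a). The set is symmetric: if d ∈ A - A then -d ∈ A - A.
Enumerate nonzero differences d = a - a' with a > a' (then include -d):
Positive differences: {1, 2, 3, 4, 6, 7, 8, 9, 10, 11, 14, 15, 16, 17}
Full difference set: {0} ∪ (positive diffs) ∪ (negative diffs).
|A - A| = 1 + 2·14 = 29 (matches direct enumeration: 29).

|A - A| = 29


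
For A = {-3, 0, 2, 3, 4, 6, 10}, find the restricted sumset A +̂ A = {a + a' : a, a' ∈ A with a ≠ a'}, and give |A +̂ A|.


Restricted sumset: A +̂ A = {a + a' : a ∈ A, a' ∈ A, a ≠ a'}.
Equivalently, take A + A and drop any sum 2a that is achievable ONLY as a + a for a ∈ A (i.e. sums representable only with equal summands).
Enumerate pairs (a, a') with a < a' (symmetric, so each unordered pair gives one sum; this covers all a ≠ a'):
  -3 + 0 = -3
  -3 + 2 = -1
  -3 + 3 = 0
  -3 + 4 = 1
  -3 + 6 = 3
  -3 + 10 = 7
  0 + 2 = 2
  0 + 3 = 3
  0 + 4 = 4
  0 + 6 = 6
  0 + 10 = 10
  2 + 3 = 5
  2 + 4 = 6
  2 + 6 = 8
  2 + 10 = 12
  3 + 4 = 7
  3 + 6 = 9
  3 + 10 = 13
  4 + 6 = 10
  4 + 10 = 14
  6 + 10 = 16
Collected distinct sums: {-3, -1, 0, 1, 2, 3, 4, 5, 6, 7, 8, 9, 10, 12, 13, 14, 16}
|A +̂ A| = 17
(Reference bound: |A +̂ A| ≥ 2|A| - 3 for |A| ≥ 2, with |A| = 7 giving ≥ 11.)

|A +̂ A| = 17


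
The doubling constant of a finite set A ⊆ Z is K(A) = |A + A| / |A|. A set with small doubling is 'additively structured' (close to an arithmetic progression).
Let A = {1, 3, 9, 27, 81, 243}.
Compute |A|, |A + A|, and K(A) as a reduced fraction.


|A| = 6.
Compute A + A by enumerating all 36 pairs.
A + A = {2, 4, 6, 10, 12, 18, 28, 30, 36, 54, 82, 84, 90, 108, 162, 244, 246, 252, 270, 324, 486}, so |A + A| = 21.
K = |A + A| / |A| = 21/6 = 7/2 ≈ 3.5000.
Reference: AP of size 6 gives K = 11/6 ≈ 1.8333; a fully generic set of size 6 gives K ≈ 3.5000.

|A| = 6, |A + A| = 21, K = 21/6 = 7/2.


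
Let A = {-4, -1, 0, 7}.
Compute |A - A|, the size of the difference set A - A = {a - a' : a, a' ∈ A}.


A - A = {a - a' : a, a' ∈ A}; |A| = 4.
Bounds: 2|A|-1 ≤ |A - A| ≤ |A|² - |A| + 1, i.e. 7 ≤ |A - A| ≤ 13.
Note: 0 ∈ A - A always (from a - a). The set is symmetric: if d ∈ A - A then -d ∈ A - A.
Enumerate nonzero differences d = a - a' with a > a' (then include -d):
Positive differences: {1, 3, 4, 7, 8, 11}
Full difference set: {0} ∪ (positive diffs) ∪ (negative diffs).
|A - A| = 1 + 2·6 = 13 (matches direct enumeration: 13).

|A - A| = 13


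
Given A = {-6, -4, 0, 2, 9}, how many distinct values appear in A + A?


A + A = {a + a' : a, a' ∈ A}; |A| = 5.
General bounds: 2|A| - 1 ≤ |A + A| ≤ |A|(|A|+1)/2, i.e. 9 ≤ |A + A| ≤ 15.
Lower bound 2|A|-1 is attained iff A is an arithmetic progression.
Enumerate sums a + a' for a ≤ a' (symmetric, so this suffices):
a = -6: -6+-6=-12, -6+-4=-10, -6+0=-6, -6+2=-4, -6+9=3
a = -4: -4+-4=-8, -4+0=-4, -4+2=-2, -4+9=5
a = 0: 0+0=0, 0+2=2, 0+9=9
a = 2: 2+2=4, 2+9=11
a = 9: 9+9=18
Distinct sums: {-12, -10, -8, -6, -4, -2, 0, 2, 3, 4, 5, 9, 11, 18}
|A + A| = 14

|A + A| = 14


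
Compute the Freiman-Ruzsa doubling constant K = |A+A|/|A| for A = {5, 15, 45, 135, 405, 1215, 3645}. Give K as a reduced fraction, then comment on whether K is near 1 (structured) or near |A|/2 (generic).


|A| = 7.
Compute A + A by enumerating all 49 pairs.
A + A = {10, 20, 30, 50, 60, 90, 140, 150, 180, 270, 410, 420, 450, 540, 810, 1220, 1230, 1260, 1350, 1620, 2430, 3650, 3660, 3690, 3780, 4050, 4860, 7290}, so |A + A| = 28.
K = |A + A| / |A| = 28/7 = 4/1 ≈ 4.0000.
Reference: AP of size 7 gives K = 13/7 ≈ 1.8571; a fully generic set of size 7 gives K ≈ 4.0000.

|A| = 7, |A + A| = 28, K = 28/7 = 4/1.


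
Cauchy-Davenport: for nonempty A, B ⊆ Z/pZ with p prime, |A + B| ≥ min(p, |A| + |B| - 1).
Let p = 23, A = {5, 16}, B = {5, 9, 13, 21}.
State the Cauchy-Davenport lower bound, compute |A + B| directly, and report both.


Cauchy-Davenport: |A + B| ≥ min(p, |A| + |B| - 1) for A, B nonempty in Z/pZ.
|A| = 2, |B| = 4, p = 23.
CD lower bound = min(23, 2 + 4 - 1) = min(23, 5) = 5.
Compute A + B mod 23 directly:
a = 5: 5+5=10, 5+9=14, 5+13=18, 5+21=3
a = 16: 16+5=21, 16+9=2, 16+13=6, 16+21=14
A + B = {2, 3, 6, 10, 14, 18, 21}, so |A + B| = 7.
Verify: 7 ≥ 5? Yes ✓.

CD lower bound = 5, actual |A + B| = 7.


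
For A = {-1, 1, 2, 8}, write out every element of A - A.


A - A = {a - a' : a, a' ∈ A}.
Compute a - a' for each ordered pair (a, a'):
a = -1: -1--1=0, -1-1=-2, -1-2=-3, -1-8=-9
a = 1: 1--1=2, 1-1=0, 1-2=-1, 1-8=-7
a = 2: 2--1=3, 2-1=1, 2-2=0, 2-8=-6
a = 8: 8--1=9, 8-1=7, 8-2=6, 8-8=0
Collecting distinct values (and noting 0 appears from a-a):
A - A = {-9, -7, -6, -3, -2, -1, 0, 1, 2, 3, 6, 7, 9}
|A - A| = 13

A - A = {-9, -7, -6, -3, -2, -1, 0, 1, 2, 3, 6, 7, 9}


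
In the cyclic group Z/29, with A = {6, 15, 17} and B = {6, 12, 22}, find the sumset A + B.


Work in Z/29Z: reduce every sum a + b modulo 29.
Enumerate all 9 pairs:
a = 6: 6+6=12, 6+12=18, 6+22=28
a = 15: 15+6=21, 15+12=27, 15+22=8
a = 17: 17+6=23, 17+12=0, 17+22=10
Distinct residues collected: {0, 8, 10, 12, 18, 21, 23, 27, 28}
|A + B| = 9 (out of 29 total residues).

A + B = {0, 8, 10, 12, 18, 21, 23, 27, 28}


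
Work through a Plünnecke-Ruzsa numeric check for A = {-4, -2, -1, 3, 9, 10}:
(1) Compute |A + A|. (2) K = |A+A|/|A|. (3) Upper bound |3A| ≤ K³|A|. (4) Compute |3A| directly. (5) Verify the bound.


|A| = 6.
Step 1: Compute A + A by enumerating all 36 pairs.
A + A = {-8, -6, -5, -4, -3, -2, -1, 1, 2, 5, 6, 7, 8, 9, 12, 13, 18, 19, 20}, so |A + A| = 19.
Step 2: Doubling constant K = |A + A|/|A| = 19/6 = 19/6 ≈ 3.1667.
Step 3: Plünnecke-Ruzsa gives |3A| ≤ K³·|A| = (3.1667)³ · 6 ≈ 190.5278.
Step 4: Compute 3A = A + A + A directly by enumerating all triples (a,b,c) ∈ A³; |3A| = 37.
Step 5: Check 37 ≤ 190.5278? Yes ✓.

K = 19/6, Plünnecke-Ruzsa bound K³|A| ≈ 190.5278, |3A| = 37, inequality holds.


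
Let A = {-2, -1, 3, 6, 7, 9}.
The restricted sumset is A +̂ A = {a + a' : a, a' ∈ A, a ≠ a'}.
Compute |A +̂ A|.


Restricted sumset: A +̂ A = {a + a' : a ∈ A, a' ∈ A, a ≠ a'}.
Equivalently, take A + A and drop any sum 2a that is achievable ONLY as a + a for a ∈ A (i.e. sums representable only with equal summands).
Enumerate pairs (a, a') with a < a' (symmetric, so each unordered pair gives one sum; this covers all a ≠ a'):
  -2 + -1 = -3
  -2 + 3 = 1
  -2 + 6 = 4
  -2 + 7 = 5
  -2 + 9 = 7
  -1 + 3 = 2
  -1 + 6 = 5
  -1 + 7 = 6
  -1 + 9 = 8
  3 + 6 = 9
  3 + 7 = 10
  3 + 9 = 12
  6 + 7 = 13
  6 + 9 = 15
  7 + 9 = 16
Collected distinct sums: {-3, 1, 2, 4, 5, 6, 7, 8, 9, 10, 12, 13, 15, 16}
|A +̂ A| = 14
(Reference bound: |A +̂ A| ≥ 2|A| - 3 for |A| ≥ 2, with |A| = 6 giving ≥ 9.)

|A +̂ A| = 14


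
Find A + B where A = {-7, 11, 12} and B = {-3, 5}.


A + B = {a + b : a ∈ A, b ∈ B}.
Enumerate all |A|·|B| = 3·2 = 6 pairs (a, b) and collect distinct sums.
a = -7: -7+-3=-10, -7+5=-2
a = 11: 11+-3=8, 11+5=16
a = 12: 12+-3=9, 12+5=17
Collecting distinct sums: A + B = {-10, -2, 8, 9, 16, 17}
|A + B| = 6

A + B = {-10, -2, 8, 9, 16, 17}


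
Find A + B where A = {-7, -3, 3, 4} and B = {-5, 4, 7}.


A + B = {a + b : a ∈ A, b ∈ B}.
Enumerate all |A|·|B| = 4·3 = 12 pairs (a, b) and collect distinct sums.
a = -7: -7+-5=-12, -7+4=-3, -7+7=0
a = -3: -3+-5=-8, -3+4=1, -3+7=4
a = 3: 3+-5=-2, 3+4=7, 3+7=10
a = 4: 4+-5=-1, 4+4=8, 4+7=11
Collecting distinct sums: A + B = {-12, -8, -3, -2, -1, 0, 1, 4, 7, 8, 10, 11}
|A + B| = 12

A + B = {-12, -8, -3, -2, -1, 0, 1, 4, 7, 8, 10, 11}


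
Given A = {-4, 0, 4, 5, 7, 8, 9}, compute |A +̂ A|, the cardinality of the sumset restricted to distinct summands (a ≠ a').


Restricted sumset: A +̂ A = {a + a' : a ∈ A, a' ∈ A, a ≠ a'}.
Equivalently, take A + A and drop any sum 2a that is achievable ONLY as a + a for a ∈ A (i.e. sums representable only with equal summands).
Enumerate pairs (a, a') with a < a' (symmetric, so each unordered pair gives one sum; this covers all a ≠ a'):
  -4 + 0 = -4
  -4 + 4 = 0
  -4 + 5 = 1
  -4 + 7 = 3
  -4 + 8 = 4
  -4 + 9 = 5
  0 + 4 = 4
  0 + 5 = 5
  0 + 7 = 7
  0 + 8 = 8
  0 + 9 = 9
  4 + 5 = 9
  4 + 7 = 11
  4 + 8 = 12
  4 + 9 = 13
  5 + 7 = 12
  5 + 8 = 13
  5 + 9 = 14
  7 + 8 = 15
  7 + 9 = 16
  8 + 9 = 17
Collected distinct sums: {-4, 0, 1, 3, 4, 5, 7, 8, 9, 11, 12, 13, 14, 15, 16, 17}
|A +̂ A| = 16
(Reference bound: |A +̂ A| ≥ 2|A| - 3 for |A| ≥ 2, with |A| = 7 giving ≥ 11.)

|A +̂ A| = 16


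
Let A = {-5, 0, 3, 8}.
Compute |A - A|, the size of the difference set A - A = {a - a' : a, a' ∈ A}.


A - A = {a - a' : a, a' ∈ A}; |A| = 4.
Bounds: 2|A|-1 ≤ |A - A| ≤ |A|² - |A| + 1, i.e. 7 ≤ |A - A| ≤ 13.
Note: 0 ∈ A - A always (from a - a). The set is symmetric: if d ∈ A - A then -d ∈ A - A.
Enumerate nonzero differences d = a - a' with a > a' (then include -d):
Positive differences: {3, 5, 8, 13}
Full difference set: {0} ∪ (positive diffs) ∪ (negative diffs).
|A - A| = 1 + 2·4 = 9 (matches direct enumeration: 9).

|A - A| = 9


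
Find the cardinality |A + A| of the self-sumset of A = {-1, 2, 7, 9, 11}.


A + A = {a + a' : a, a' ∈ A}; |A| = 5.
General bounds: 2|A| - 1 ≤ |A + A| ≤ |A|(|A|+1)/2, i.e. 9 ≤ |A + A| ≤ 15.
Lower bound 2|A|-1 is attained iff A is an arithmetic progression.
Enumerate sums a + a' for a ≤ a' (symmetric, so this suffices):
a = -1: -1+-1=-2, -1+2=1, -1+7=6, -1+9=8, -1+11=10
a = 2: 2+2=4, 2+7=9, 2+9=11, 2+11=13
a = 7: 7+7=14, 7+9=16, 7+11=18
a = 9: 9+9=18, 9+11=20
a = 11: 11+11=22
Distinct sums: {-2, 1, 4, 6, 8, 9, 10, 11, 13, 14, 16, 18, 20, 22}
|A + A| = 14

|A + A| = 14


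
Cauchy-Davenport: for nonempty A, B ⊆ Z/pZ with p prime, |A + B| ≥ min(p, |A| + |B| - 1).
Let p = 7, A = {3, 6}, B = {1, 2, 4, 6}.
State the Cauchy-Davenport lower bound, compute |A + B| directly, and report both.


Cauchy-Davenport: |A + B| ≥ min(p, |A| + |B| - 1) for A, B nonempty in Z/pZ.
|A| = 2, |B| = 4, p = 7.
CD lower bound = min(7, 2 + 4 - 1) = min(7, 5) = 5.
Compute A + B mod 7 directly:
a = 3: 3+1=4, 3+2=5, 3+4=0, 3+6=2
a = 6: 6+1=0, 6+2=1, 6+4=3, 6+6=5
A + B = {0, 1, 2, 3, 4, 5}, so |A + B| = 6.
Verify: 6 ≥ 5? Yes ✓.

CD lower bound = 5, actual |A + B| = 6.


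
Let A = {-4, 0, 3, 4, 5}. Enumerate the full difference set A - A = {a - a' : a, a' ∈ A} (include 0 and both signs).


A - A = {a - a' : a, a' ∈ A}.
Compute a - a' for each ordered pair (a, a'):
a = -4: -4--4=0, -4-0=-4, -4-3=-7, -4-4=-8, -4-5=-9
a = 0: 0--4=4, 0-0=0, 0-3=-3, 0-4=-4, 0-5=-5
a = 3: 3--4=7, 3-0=3, 3-3=0, 3-4=-1, 3-5=-2
a = 4: 4--4=8, 4-0=4, 4-3=1, 4-4=0, 4-5=-1
a = 5: 5--4=9, 5-0=5, 5-3=2, 5-4=1, 5-5=0
Collecting distinct values (and noting 0 appears from a-a):
A - A = {-9, -8, -7, -5, -4, -3, -2, -1, 0, 1, 2, 3, 4, 5, 7, 8, 9}
|A - A| = 17

A - A = {-9, -8, -7, -5, -4, -3, -2, -1, 0, 1, 2, 3, 4, 5, 7, 8, 9}


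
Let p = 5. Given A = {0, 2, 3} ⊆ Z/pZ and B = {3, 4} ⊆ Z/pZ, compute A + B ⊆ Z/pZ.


Work in Z/5Z: reduce every sum a + b modulo 5.
Enumerate all 6 pairs:
a = 0: 0+3=3, 0+4=4
a = 2: 2+3=0, 2+4=1
a = 3: 3+3=1, 3+4=2
Distinct residues collected: {0, 1, 2, 3, 4}
|A + B| = 5 (out of 5 total residues).

A + B = {0, 1, 2, 3, 4}


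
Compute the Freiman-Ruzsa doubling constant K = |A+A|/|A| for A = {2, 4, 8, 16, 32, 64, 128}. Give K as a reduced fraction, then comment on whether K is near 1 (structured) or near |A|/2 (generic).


|A| = 7.
Compute A + A by enumerating all 49 pairs.
A + A = {4, 6, 8, 10, 12, 16, 18, 20, 24, 32, 34, 36, 40, 48, 64, 66, 68, 72, 80, 96, 128, 130, 132, 136, 144, 160, 192, 256}, so |A + A| = 28.
K = |A + A| / |A| = 28/7 = 4/1 ≈ 4.0000.
Reference: AP of size 7 gives K = 13/7 ≈ 1.8571; a fully generic set of size 7 gives K ≈ 4.0000.

|A| = 7, |A + A| = 28, K = 28/7 = 4/1.


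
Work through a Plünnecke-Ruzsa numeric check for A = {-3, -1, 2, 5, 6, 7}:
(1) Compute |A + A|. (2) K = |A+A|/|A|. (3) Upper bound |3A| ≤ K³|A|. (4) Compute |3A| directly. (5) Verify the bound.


|A| = 6.
Step 1: Compute A + A by enumerating all 36 pairs.
A + A = {-6, -4, -2, -1, 1, 2, 3, 4, 5, 6, 7, 8, 9, 10, 11, 12, 13, 14}, so |A + A| = 18.
Step 2: Doubling constant K = |A + A|/|A| = 18/6 = 18/6 ≈ 3.0000.
Step 3: Plünnecke-Ruzsa gives |3A| ≤ K³·|A| = (3.0000)³ · 6 ≈ 162.0000.
Step 4: Compute 3A = A + A + A directly by enumerating all triples (a,b,c) ∈ A³; |3A| = 29.
Step 5: Check 29 ≤ 162.0000? Yes ✓.

K = 18/6, Plünnecke-Ruzsa bound K³|A| ≈ 162.0000, |3A| = 29, inequality holds.


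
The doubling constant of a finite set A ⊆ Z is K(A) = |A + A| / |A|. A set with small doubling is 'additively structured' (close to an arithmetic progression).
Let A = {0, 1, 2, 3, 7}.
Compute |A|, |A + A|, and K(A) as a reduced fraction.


|A| = 5.
Compute A + A by enumerating all 25 pairs.
A + A = {0, 1, 2, 3, 4, 5, 6, 7, 8, 9, 10, 14}, so |A + A| = 12.
K = |A + A| / |A| = 12/5 (already in lowest terms) ≈ 2.4000.
Reference: AP of size 5 gives K = 9/5 ≈ 1.8000; a fully generic set of size 5 gives K ≈ 3.0000.

|A| = 5, |A + A| = 12, K = 12/5.


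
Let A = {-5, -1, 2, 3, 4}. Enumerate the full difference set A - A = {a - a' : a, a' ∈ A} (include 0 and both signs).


A - A = {a - a' : a, a' ∈ A}.
Compute a - a' for each ordered pair (a, a'):
a = -5: -5--5=0, -5--1=-4, -5-2=-7, -5-3=-8, -5-4=-9
a = -1: -1--5=4, -1--1=0, -1-2=-3, -1-3=-4, -1-4=-5
a = 2: 2--5=7, 2--1=3, 2-2=0, 2-3=-1, 2-4=-2
a = 3: 3--5=8, 3--1=4, 3-2=1, 3-3=0, 3-4=-1
a = 4: 4--5=9, 4--1=5, 4-2=2, 4-3=1, 4-4=0
Collecting distinct values (and noting 0 appears from a-a):
A - A = {-9, -8, -7, -5, -4, -3, -2, -1, 0, 1, 2, 3, 4, 5, 7, 8, 9}
|A - A| = 17

A - A = {-9, -8, -7, -5, -4, -3, -2, -1, 0, 1, 2, 3, 4, 5, 7, 8, 9}


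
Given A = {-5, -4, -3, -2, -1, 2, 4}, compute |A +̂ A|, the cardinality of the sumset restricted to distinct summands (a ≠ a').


Restricted sumset: A +̂ A = {a + a' : a ∈ A, a' ∈ A, a ≠ a'}.
Equivalently, take A + A and drop any sum 2a that is achievable ONLY as a + a for a ∈ A (i.e. sums representable only with equal summands).
Enumerate pairs (a, a') with a < a' (symmetric, so each unordered pair gives one sum; this covers all a ≠ a'):
  -5 + -4 = -9
  -5 + -3 = -8
  -5 + -2 = -7
  -5 + -1 = -6
  -5 + 2 = -3
  -5 + 4 = -1
  -4 + -3 = -7
  -4 + -2 = -6
  -4 + -1 = -5
  -4 + 2 = -2
  -4 + 4 = 0
  -3 + -2 = -5
  -3 + -1 = -4
  -3 + 2 = -1
  -3 + 4 = 1
  -2 + -1 = -3
  -2 + 2 = 0
  -2 + 4 = 2
  -1 + 2 = 1
  -1 + 4 = 3
  2 + 4 = 6
Collected distinct sums: {-9, -8, -7, -6, -5, -4, -3, -2, -1, 0, 1, 2, 3, 6}
|A +̂ A| = 14
(Reference bound: |A +̂ A| ≥ 2|A| - 3 for |A| ≥ 2, with |A| = 7 giving ≥ 11.)

|A +̂ A| = 14
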